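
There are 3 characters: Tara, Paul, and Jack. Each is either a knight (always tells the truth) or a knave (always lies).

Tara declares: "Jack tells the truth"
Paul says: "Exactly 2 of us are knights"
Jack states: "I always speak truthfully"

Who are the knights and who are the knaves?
Tara is a knave.
Paul is a knave.
Jack is a knave.

Verification:
- Tara (knave) says "Jack tells the truth" - this is FALSE (a lie) because Jack is a knave.
- Paul (knave) says "Exactly 2 of us are knights" - this is FALSE (a lie) because there are 0 knights.
- Jack (knave) says "I always speak truthfully" - this is FALSE (a lie) because Jack is a knave.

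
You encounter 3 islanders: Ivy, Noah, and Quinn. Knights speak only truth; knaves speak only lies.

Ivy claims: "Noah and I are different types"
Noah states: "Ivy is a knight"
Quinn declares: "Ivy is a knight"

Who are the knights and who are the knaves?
Ivy is a knave.
Noah is a knave.
Quinn is a knave.

Verification:
- Ivy (knave) says "Noah and I are different types" - this is FALSE (a lie) because Ivy is a knave and Noah is a knave.
- Noah (knave) says "Ivy is a knight" - this is FALSE (a lie) because Ivy is a knave.
- Quinn (knave) says "Ivy is a knight" - this is FALSE (a lie) because Ivy is a knave.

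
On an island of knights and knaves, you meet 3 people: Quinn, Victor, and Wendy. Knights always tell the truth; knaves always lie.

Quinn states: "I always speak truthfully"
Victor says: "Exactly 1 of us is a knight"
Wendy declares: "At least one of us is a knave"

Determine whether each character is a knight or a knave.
Quinn is a knight.
Victor is a knave.
Wendy is a knight.

Verification:
- Quinn (knight) says "I always speak truthfully" - this is TRUE because Quinn is a knight.
- Victor (knave) says "Exactly 1 of us is a knight" - this is FALSE (a lie) because there are 2 knights.
- Wendy (knight) says "At least one of us is a knave" - this is TRUE because Victor is a knave.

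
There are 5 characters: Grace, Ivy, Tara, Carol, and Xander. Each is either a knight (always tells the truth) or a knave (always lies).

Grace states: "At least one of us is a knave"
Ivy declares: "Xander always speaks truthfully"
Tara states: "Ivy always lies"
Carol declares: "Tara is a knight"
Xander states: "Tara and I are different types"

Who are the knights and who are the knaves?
Grace is a knight.
Ivy is a knight.
Tara is a knave.
Carol is a knave.
Xander is a knight.

Verification:
- Grace (knight) says "At least one of us is a knave" - this is TRUE because Tara and Carol are knaves.
- Ivy (knight) says "Xander always speaks truthfully" - this is TRUE because Xander is a knight.
- Tara (knave) says "Ivy always lies" - this is FALSE (a lie) because Ivy is a knight.
- Carol (knave) says "Tara is a knight" - this is FALSE (a lie) because Tara is a knave.
- Xander (knight) says "Tara and I are different types" - this is TRUE because Xander is a knight and Tara is a knave.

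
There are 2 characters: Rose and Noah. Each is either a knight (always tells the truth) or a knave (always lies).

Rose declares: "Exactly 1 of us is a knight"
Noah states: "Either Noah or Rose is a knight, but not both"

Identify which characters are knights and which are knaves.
Rose is a knave.
Noah is a knave.

Verification:
- Rose (knave) says "Exactly 1 of us is a knight" - this is FALSE (a lie) because there are 0 knights.
- Noah (knave) says "Either Noah or Rose is a knight, but not both" - this is FALSE (a lie) because Noah is a knave and Rose is a knave.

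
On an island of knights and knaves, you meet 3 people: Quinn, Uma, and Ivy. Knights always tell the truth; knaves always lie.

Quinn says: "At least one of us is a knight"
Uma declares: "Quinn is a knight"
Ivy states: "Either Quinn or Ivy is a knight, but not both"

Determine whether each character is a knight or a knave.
Quinn is a knave.
Uma is a knave.
Ivy is a knave.

Verification:
- Quinn (knave) says "At least one of us is a knight" - this is FALSE (a lie) because no one is a knight.
- Uma (knave) says "Quinn is a knight" - this is FALSE (a lie) because Quinn is a knave.
- Ivy (knave) says "Either Quinn or Ivy is a knight, but not both" - this is FALSE (a lie) because Quinn is a knave and Ivy is a knave.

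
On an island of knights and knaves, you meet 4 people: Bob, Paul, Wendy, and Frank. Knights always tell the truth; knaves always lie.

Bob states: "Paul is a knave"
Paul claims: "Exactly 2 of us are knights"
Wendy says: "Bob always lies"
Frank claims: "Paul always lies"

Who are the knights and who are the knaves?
Bob is a knave.
Paul is a knight.
Wendy is a knight.
Frank is a knave.

Verification:
- Bob (knave) says "Paul is a knave" - this is FALSE (a lie) because Paul is a knight.
- Paul (knight) says "Exactly 2 of us are knights" - this is TRUE because there are 2 knights.
- Wendy (knight) says "Bob always lies" - this is TRUE because Bob is a knave.
- Frank (knave) says "Paul always lies" - this is FALSE (a lie) because Paul is a knight.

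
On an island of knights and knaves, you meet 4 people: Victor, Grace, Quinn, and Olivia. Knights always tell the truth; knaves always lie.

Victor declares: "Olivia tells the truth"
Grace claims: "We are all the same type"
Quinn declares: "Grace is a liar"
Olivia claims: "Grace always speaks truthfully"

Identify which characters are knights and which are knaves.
Victor is a knave.
Grace is a knave.
Quinn is a knight.
Olivia is a knave.

Verification:
- Victor (knave) says "Olivia tells the truth" - this is FALSE (a lie) because Olivia is a knave.
- Grace (knave) says "We are all the same type" - this is FALSE (a lie) because Quinn is a knight and Victor, Grace, and Olivia are knaves.
- Quinn (knight) says "Grace is a liar" - this is TRUE because Grace is a knave.
- Olivia (knave) says "Grace always speaks truthfully" - this is FALSE (a lie) because Grace is a knave.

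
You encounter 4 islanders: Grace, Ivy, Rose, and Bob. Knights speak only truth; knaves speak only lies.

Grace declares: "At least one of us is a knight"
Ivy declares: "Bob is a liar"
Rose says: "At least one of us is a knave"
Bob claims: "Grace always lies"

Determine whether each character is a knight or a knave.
Grace is a knight.
Ivy is a knight.
Rose is a knight.
Bob is a knave.

Verification:
- Grace (knight) says "At least one of us is a knight" - this is TRUE because Grace, Ivy, and Rose are knights.
- Ivy (knight) says "Bob is a liar" - this is TRUE because Bob is a knave.
- Rose (knight) says "At least one of us is a knave" - this is TRUE because Bob is a knave.
- Bob (knave) says "Grace always lies" - this is FALSE (a lie) because Grace is a knight.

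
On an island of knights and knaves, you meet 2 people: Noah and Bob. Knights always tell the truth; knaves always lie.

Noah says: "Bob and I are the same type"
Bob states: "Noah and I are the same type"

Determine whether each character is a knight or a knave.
Noah is a knight.
Bob is a knight.

Verification:
- Noah (knight) says "Bob and I are the same type" - this is TRUE because Noah is a knight and Bob is a knight.
- Bob (knight) says "Noah and I are the same type" - this is TRUE because Bob is a knight and Noah is a knight.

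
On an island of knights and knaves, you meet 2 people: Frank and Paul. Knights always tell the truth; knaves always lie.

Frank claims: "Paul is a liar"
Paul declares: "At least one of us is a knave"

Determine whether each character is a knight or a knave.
Frank is a knave.
Paul is a knight.

Verification:
- Frank (knave) says "Paul is a liar" - this is FALSE (a lie) because Paul is a knight.
- Paul (knight) says "At least one of us is a knave" - this is TRUE because Frank is a knave.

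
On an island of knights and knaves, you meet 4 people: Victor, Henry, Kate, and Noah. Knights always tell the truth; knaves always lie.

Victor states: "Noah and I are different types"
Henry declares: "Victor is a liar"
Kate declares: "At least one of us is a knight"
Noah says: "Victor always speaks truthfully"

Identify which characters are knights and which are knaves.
Victor is a knave.
Henry is a knight.
Kate is a knight.
Noah is a knave.

Verification:
- Victor (knave) says "Noah and I are different types" - this is FALSE (a lie) because Victor is a knave and Noah is a knave.
- Henry (knight) says "Victor is a liar" - this is TRUE because Victor is a knave.
- Kate (knight) says "At least one of us is a knight" - this is TRUE because Henry and Kate are knights.
- Noah (knave) says "Victor always speaks truthfully" - this is FALSE (a lie) because Victor is a knave.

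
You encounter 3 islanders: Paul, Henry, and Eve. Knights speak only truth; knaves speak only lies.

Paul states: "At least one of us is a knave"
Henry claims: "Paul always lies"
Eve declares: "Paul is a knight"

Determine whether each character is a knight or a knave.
Paul is a knight.
Henry is a knave.
Eve is a knight.

Verification:
- Paul (knight) says "At least one of us is a knave" - this is TRUE because Henry is a knave.
- Henry (knave) says "Paul always lies" - this is FALSE (a lie) because Paul is a knight.
- Eve (knight) says "Paul is a knight" - this is TRUE because Paul is a knight.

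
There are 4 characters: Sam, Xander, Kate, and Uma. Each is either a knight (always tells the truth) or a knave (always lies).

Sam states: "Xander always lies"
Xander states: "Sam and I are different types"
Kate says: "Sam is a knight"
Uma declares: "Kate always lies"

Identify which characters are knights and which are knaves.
Sam is a knave.
Xander is a knight.
Kate is a knave.
Uma is a knight.

Verification:
- Sam (knave) says "Xander always lies" - this is FALSE (a lie) because Xander is a knight.
- Xander (knight) says "Sam and I are different types" - this is TRUE because Xander is a knight and Sam is a knave.
- Kate (knave) says "Sam is a knight" - this is FALSE (a lie) because Sam is a knave.
- Uma (knight) says "Kate always lies" - this is TRUE because Kate is a knave.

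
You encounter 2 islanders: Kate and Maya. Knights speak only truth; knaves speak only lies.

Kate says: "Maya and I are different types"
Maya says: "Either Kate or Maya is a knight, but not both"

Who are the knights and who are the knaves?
Kate is a knave.
Maya is a knave.

Verification:
- Kate (knave) says "Maya and I are different types" - this is FALSE (a lie) because Kate is a knave and Maya is a knave.
- Maya (knave) says "Either Kate or Maya is a knight, but not both" - this is FALSE (a lie) because Kate is a knave and Maya is a knave.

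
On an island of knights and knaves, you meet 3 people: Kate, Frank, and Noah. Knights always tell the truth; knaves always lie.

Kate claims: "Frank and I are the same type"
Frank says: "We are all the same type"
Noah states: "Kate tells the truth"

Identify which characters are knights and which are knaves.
Kate is a knight.
Frank is a knight.
Noah is a knight.

Verification:
- Kate (knight) says "Frank and I are the same type" - this is TRUE because Kate is a knight and Frank is a knight.
- Frank (knight) says "We are all the same type" - this is TRUE because Kate, Frank, and Noah are knights.
- Noah (knight) says "Kate tells the truth" - this is TRUE because Kate is a knight.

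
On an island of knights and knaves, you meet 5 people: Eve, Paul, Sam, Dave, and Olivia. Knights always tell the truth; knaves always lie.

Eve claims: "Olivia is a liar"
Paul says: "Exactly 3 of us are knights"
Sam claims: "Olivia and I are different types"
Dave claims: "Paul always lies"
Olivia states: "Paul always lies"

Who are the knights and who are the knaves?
Eve is a knight.
Paul is a knight.
Sam is a knight.
Dave is a knave.
Olivia is a knave.

Verification:
- Eve (knight) says "Olivia is a liar" - this is TRUE because Olivia is a knave.
- Paul (knight) says "Exactly 3 of us are knights" - this is TRUE because there are 3 knights.
- Sam (knight) says "Olivia and I are different types" - this is TRUE because Sam is a knight and Olivia is a knave.
- Dave (knave) says "Paul always lies" - this is FALSE (a lie) because Paul is a knight.
- Olivia (knave) says "Paul always lies" - this is FALSE (a lie) because Paul is a knight.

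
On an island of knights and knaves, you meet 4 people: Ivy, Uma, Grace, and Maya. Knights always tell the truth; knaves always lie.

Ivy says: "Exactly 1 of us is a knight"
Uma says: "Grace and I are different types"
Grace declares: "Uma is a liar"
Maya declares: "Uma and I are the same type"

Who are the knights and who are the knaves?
Ivy is a knave.
Uma is a knight.
Grace is a knave.
Maya is a knight.

Verification:
- Ivy (knave) says "Exactly 1 of us is a knight" - this is FALSE (a lie) because there are 2 knights.
- Uma (knight) says "Grace and I are different types" - this is TRUE because Uma is a knight and Grace is a knave.
- Grace (knave) says "Uma is a liar" - this is FALSE (a lie) because Uma is a knight.
- Maya (knight) says "Uma and I are the same type" - this is TRUE because Maya is a knight and Uma is a knight.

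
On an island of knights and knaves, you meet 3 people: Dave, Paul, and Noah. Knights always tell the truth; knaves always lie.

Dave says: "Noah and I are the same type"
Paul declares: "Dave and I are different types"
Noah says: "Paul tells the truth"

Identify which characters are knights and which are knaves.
Dave is a knave.
Paul is a knight.
Noah is a knight.

Verification:
- Dave (knave) says "Noah and I are the same type" - this is FALSE (a lie) because Dave is a knave and Noah is a knight.
- Paul (knight) says "Dave and I are different types" - this is TRUE because Paul is a knight and Dave is a knave.
- Noah (knight) says "Paul tells the truth" - this is TRUE because Paul is a knight.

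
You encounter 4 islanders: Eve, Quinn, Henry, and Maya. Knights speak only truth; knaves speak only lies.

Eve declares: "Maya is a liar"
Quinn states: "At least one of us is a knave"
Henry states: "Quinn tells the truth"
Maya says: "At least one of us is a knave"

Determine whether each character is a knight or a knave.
Eve is a knave.
Quinn is a knight.
Henry is a knight.
Maya is a knight.

Verification:
- Eve (knave) says "Maya is a liar" - this is FALSE (a lie) because Maya is a knight.
- Quinn (knight) says "At least one of us is a knave" - this is TRUE because Eve is a knave.
- Henry (knight) says "Quinn tells the truth" - this is TRUE because Quinn is a knight.
- Maya (knight) says "At least one of us is a knave" - this is TRUE because Eve is a knave.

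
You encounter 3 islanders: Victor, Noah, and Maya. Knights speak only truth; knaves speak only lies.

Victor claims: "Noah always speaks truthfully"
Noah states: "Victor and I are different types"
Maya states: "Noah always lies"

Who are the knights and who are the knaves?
Victor is a knave.
Noah is a knave.
Maya is a knight.

Verification:
- Victor (knave) says "Noah always speaks truthfully" - this is FALSE (a lie) because Noah is a knave.
- Noah (knave) says "Victor and I are different types" - this is FALSE (a lie) because Noah is a knave and Victor is a knave.
- Maya (knight) says "Noah always lies" - this is TRUE because Noah is a knave.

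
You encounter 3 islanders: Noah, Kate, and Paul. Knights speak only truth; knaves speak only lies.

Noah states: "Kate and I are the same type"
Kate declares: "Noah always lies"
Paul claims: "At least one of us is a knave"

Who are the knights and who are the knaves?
Noah is a knave.
Kate is a knight.
Paul is a knight.

Verification:
- Noah (knave) says "Kate and I are the same type" - this is FALSE (a lie) because Noah is a knave and Kate is a knight.
- Kate (knight) says "Noah always lies" - this is TRUE because Noah is a knave.
- Paul (knight) says "At least one of us is a knave" - this is TRUE because Noah is a knave.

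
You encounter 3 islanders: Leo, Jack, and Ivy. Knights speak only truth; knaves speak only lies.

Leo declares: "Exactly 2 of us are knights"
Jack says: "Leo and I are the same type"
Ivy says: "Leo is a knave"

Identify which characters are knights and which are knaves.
Leo is a knight.
Jack is a knight.
Ivy is a knave.

Verification:
- Leo (knight) says "Exactly 2 of us are knights" - this is TRUE because there are 2 knights.
- Jack (knight) says "Leo and I are the same type" - this is TRUE because Jack is a knight and Leo is a knight.
- Ivy (knave) says "Leo is a knave" - this is FALSE (a lie) because Leo is a knight.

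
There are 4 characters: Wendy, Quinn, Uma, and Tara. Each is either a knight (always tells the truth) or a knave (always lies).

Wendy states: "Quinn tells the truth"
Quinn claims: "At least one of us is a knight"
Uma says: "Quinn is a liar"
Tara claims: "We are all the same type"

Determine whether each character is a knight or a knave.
Wendy is a knight.
Quinn is a knight.
Uma is a knave.
Tara is a knave.

Verification:
- Wendy (knight) says "Quinn tells the truth" - this is TRUE because Quinn is a knight.
- Quinn (knight) says "At least one of us is a knight" - this is TRUE because Wendy and Quinn are knights.
- Uma (knave) says "Quinn is a liar" - this is FALSE (a lie) because Quinn is a knight.
- Tara (knave) says "We are all the same type" - this is FALSE (a lie) because Wendy and Quinn are knights and Uma and Tara are knaves.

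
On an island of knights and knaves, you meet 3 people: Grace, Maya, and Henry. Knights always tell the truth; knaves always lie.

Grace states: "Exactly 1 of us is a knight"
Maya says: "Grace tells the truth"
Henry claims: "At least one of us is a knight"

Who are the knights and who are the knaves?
Grace is a knave.
Maya is a knave.
Henry is a knave.

Verification:
- Grace (knave) says "Exactly 1 of us is a knight" - this is FALSE (a lie) because there are 0 knights.
- Maya (knave) says "Grace tells the truth" - this is FALSE (a lie) because Grace is a knave.
- Henry (knave) says "At least one of us is a knight" - this is FALSE (a lie) because no one is a knight.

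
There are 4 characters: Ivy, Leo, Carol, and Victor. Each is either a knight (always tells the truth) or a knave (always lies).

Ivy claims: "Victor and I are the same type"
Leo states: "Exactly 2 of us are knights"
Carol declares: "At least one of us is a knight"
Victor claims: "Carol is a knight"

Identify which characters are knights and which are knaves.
Ivy is a knight.
Leo is a knave.
Carol is a knight.
Victor is a knight.

Verification:
- Ivy (knight) says "Victor and I are the same type" - this is TRUE because Ivy is a knight and Victor is a knight.
- Leo (knave) says "Exactly 2 of us are knights" - this is FALSE (a lie) because there are 3 knights.
- Carol (knight) says "At least one of us is a knight" - this is TRUE because Ivy, Carol, and Victor are knights.
- Victor (knight) says "Carol is a knight" - this is TRUE because Carol is a knight.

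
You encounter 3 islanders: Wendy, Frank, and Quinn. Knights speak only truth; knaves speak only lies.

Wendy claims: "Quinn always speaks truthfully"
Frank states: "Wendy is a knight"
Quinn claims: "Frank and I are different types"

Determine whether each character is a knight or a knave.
Wendy is a knave.
Frank is a knave.
Quinn is a knave.

Verification:
- Wendy (knave) says "Quinn always speaks truthfully" - this is FALSE (a lie) because Quinn is a knave.
- Frank (knave) says "Wendy is a knight" - this is FALSE (a lie) because Wendy is a knave.
- Quinn (knave) says "Frank and I are different types" - this is FALSE (a lie) because Quinn is a knave and Frank is a knave.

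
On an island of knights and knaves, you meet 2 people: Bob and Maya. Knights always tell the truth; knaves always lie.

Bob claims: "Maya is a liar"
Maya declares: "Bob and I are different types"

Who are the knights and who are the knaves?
Bob is a knave.
Maya is a knight.

Verification:
- Bob (knave) says "Maya is a liar" - this is FALSE (a lie) because Maya is a knight.
- Maya (knight) says "Bob and I are different types" - this is TRUE because Maya is a knight and Bob is a knave.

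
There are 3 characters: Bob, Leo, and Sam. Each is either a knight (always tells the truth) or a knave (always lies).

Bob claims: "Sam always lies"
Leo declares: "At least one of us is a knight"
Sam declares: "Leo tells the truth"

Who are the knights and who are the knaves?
Bob is a knave.
Leo is a knight.
Sam is a knight.

Verification:
- Bob (knave) says "Sam always lies" - this is FALSE (a lie) because Sam is a knight.
- Leo (knight) says "At least one of us is a knight" - this is TRUE because Leo and Sam are knights.
- Sam (knight) says "Leo tells the truth" - this is TRUE because Leo is a knight.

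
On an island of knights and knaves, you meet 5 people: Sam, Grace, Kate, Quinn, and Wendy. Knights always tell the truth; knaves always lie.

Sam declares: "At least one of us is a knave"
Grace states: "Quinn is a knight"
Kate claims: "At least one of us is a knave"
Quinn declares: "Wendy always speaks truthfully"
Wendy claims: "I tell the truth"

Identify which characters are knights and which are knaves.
Sam is a knight.
Grace is a knave.
Kate is a knight.
Quinn is a knave.
Wendy is a knave.

Verification:
- Sam (knight) says "At least one of us is a knave" - this is TRUE because Grace, Quinn, and Wendy are knaves.
- Grace (knave) says "Quinn is a knight" - this is FALSE (a lie) because Quinn is a knave.
- Kate (knight) says "At least one of us is a knave" - this is TRUE because Grace, Quinn, and Wendy are knaves.
- Quinn (knave) says "Wendy always speaks truthfully" - this is FALSE (a lie) because Wendy is a knave.
- Wendy (knave) says "I tell the truth" - this is FALSE (a lie) because Wendy is a knave.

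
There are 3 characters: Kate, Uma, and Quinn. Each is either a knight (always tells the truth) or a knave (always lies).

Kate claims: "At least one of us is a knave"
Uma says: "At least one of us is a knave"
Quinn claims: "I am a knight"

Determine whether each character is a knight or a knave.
Kate is a knight.
Uma is a knight.
Quinn is a knave.

Verification:
- Kate (knight) says "At least one of us is a knave" - this is TRUE because Quinn is a knave.
- Uma (knight) says "At least one of us is a knave" - this is TRUE because Quinn is a knave.
- Quinn (knave) says "I am a knight" - this is FALSE (a lie) because Quinn is a knave.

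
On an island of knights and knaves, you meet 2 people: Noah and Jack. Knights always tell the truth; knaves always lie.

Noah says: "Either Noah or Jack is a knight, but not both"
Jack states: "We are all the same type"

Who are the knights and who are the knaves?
Noah is a knight.
Jack is a knave.

Verification:
- Noah (knight) says "Either Noah or Jack is a knight, but not both" - this is TRUE because Noah is a knight and Jack is a knave.
- Jack (knave) says "We are all the same type" - this is FALSE (a lie) because Noah is a knight and Jack is a knave.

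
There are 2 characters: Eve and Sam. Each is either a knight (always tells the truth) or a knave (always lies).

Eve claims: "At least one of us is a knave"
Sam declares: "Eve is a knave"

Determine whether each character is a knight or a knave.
Eve is a knight.
Sam is a knave.

Verification:
- Eve (knight) says "At least one of us is a knave" - this is TRUE because Sam is a knave.
- Sam (knave) says "Eve is a knave" - this is FALSE (a lie) because Eve is a knight.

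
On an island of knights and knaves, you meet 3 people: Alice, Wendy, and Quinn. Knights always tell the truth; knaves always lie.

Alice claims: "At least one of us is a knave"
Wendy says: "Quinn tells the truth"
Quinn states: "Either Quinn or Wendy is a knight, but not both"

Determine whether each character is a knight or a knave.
Alice is a knight.
Wendy is a knave.
Quinn is a knave.

Verification:
- Alice (knight) says "At least one of us is a knave" - this is TRUE because Wendy and Quinn are knaves.
- Wendy (knave) says "Quinn tells the truth" - this is FALSE (a lie) because Quinn is a knave.
- Quinn (knave) says "Either Quinn or Wendy is a knight, but not both" - this is FALSE (a lie) because Quinn is a knave and Wendy is a knave.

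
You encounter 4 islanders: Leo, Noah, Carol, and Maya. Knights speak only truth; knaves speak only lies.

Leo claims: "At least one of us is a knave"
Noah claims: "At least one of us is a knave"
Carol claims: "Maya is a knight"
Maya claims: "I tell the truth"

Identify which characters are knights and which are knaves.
Leo is a knight.
Noah is a knight.
Carol is a knave.
Maya is a knave.

Verification:
- Leo (knight) says "At least one of us is a knave" - this is TRUE because Carol and Maya are knaves.
- Noah (knight) says "At least one of us is a knave" - this is TRUE because Carol and Maya are knaves.
- Carol (knave) says "Maya is a knight" - this is FALSE (a lie) because Maya is a knave.
- Maya (knave) says "I tell the truth" - this is FALSE (a lie) because Maya is a knave.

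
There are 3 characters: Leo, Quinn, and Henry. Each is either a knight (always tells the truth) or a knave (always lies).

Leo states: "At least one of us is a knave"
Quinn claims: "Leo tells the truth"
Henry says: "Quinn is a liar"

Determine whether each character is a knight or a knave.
Leo is a knight.
Quinn is a knight.
Henry is a knave.

Verification:
- Leo (knight) says "At least one of us is a knave" - this is TRUE because Henry is a knave.
- Quinn (knight) says "Leo tells the truth" - this is TRUE because Leo is a knight.
- Henry (knave) says "Quinn is a liar" - this is FALSE (a lie) because Quinn is a knight.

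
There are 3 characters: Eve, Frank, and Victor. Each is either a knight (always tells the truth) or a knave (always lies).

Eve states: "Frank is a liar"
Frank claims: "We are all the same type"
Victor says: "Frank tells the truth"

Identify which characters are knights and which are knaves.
Eve is a knight.
Frank is a knave.
Victor is a knave.

Verification:
- Eve (knight) says "Frank is a liar" - this is TRUE because Frank is a knave.
- Frank (knave) says "We are all the same type" - this is FALSE (a lie) because Eve is a knight and Frank and Victor are knaves.
- Victor (knave) says "Frank tells the truth" - this is FALSE (a lie) because Frank is a knave.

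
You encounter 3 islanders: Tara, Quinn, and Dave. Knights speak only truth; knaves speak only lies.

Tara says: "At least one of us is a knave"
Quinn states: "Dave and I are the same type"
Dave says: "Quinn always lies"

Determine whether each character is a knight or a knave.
Tara is a knight.
Quinn is a knave.
Dave is a knight.

Verification:
- Tara (knight) says "At least one of us is a knave" - this is TRUE because Quinn is a knave.
- Quinn (knave) says "Dave and I are the same type" - this is FALSE (a lie) because Quinn is a knave and Dave is a knight.
- Dave (knight) says "Quinn always lies" - this is TRUE because Quinn is a knave.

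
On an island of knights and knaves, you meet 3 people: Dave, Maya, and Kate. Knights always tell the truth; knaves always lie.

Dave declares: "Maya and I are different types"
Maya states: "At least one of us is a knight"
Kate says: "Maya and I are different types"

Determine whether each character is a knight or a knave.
Dave is a knave.
Maya is a knave.
Kate is a knave.

Verification:
- Dave (knave) says "Maya and I are different types" - this is FALSE (a lie) because Dave is a knave and Maya is a knave.
- Maya (knave) says "At least one of us is a knight" - this is FALSE (a lie) because no one is a knight.
- Kate (knave) says "Maya and I are different types" - this is FALSE (a lie) because Kate is a knave and Maya is a knave.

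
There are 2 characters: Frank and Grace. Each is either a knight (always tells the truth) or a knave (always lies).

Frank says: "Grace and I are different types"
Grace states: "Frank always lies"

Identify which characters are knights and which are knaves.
Frank is a knight.
Grace is a knave.

Verification:
- Frank (knight) says "Grace and I are different types" - this is TRUE because Frank is a knight and Grace is a knave.
- Grace (knave) says "Frank always lies" - this is FALSE (a lie) because Frank is a knight.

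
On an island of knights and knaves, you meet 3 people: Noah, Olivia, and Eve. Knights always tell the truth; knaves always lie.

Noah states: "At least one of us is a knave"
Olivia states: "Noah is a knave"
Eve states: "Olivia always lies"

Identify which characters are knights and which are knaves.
Noah is a knight.
Olivia is a knave.
Eve is a knight.

Verification:
- Noah (knight) says "At least one of us is a knave" - this is TRUE because Olivia is a knave.
- Olivia (knave) says "Noah is a knave" - this is FALSE (a lie) because Noah is a knight.
- Eve (knight) says "Olivia always lies" - this is TRUE because Olivia is a knave.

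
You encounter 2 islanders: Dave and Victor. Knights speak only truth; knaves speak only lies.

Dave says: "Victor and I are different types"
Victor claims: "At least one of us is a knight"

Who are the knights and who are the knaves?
Dave is a knave.
Victor is a knave.

Verification:
- Dave (knave) says "Victor and I are different types" - this is FALSE (a lie) because Dave is a knave and Victor is a knave.
- Victor (knave) says "At least one of us is a knight" - this is FALSE (a lie) because no one is a knight.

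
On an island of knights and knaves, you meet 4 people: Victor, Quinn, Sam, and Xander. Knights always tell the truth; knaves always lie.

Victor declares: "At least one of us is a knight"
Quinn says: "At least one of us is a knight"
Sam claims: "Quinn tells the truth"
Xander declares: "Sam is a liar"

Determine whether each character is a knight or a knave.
Victor is a knight.
Quinn is a knight.
Sam is a knight.
Xander is a knave.

Verification:
- Victor (knight) says "At least one of us is a knight" - this is TRUE because Victor, Quinn, and Sam are knights.
- Quinn (knight) says "At least one of us is a knight" - this is TRUE because Victor, Quinn, and Sam are knights.
- Sam (knight) says "Quinn tells the truth" - this is TRUE because Quinn is a knight.
- Xander (knave) says "Sam is a liar" - this is FALSE (a lie) because Sam is a knight.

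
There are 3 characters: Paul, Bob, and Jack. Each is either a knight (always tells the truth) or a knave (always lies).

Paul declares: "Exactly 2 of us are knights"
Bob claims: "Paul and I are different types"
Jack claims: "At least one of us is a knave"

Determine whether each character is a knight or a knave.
Paul is a knave.
Bob is a knave.
Jack is a knight.

Verification:
- Paul (knave) says "Exactly 2 of us are knights" - this is FALSE (a lie) because there are 1 knights.
- Bob (knave) says "Paul and I are different types" - this is FALSE (a lie) because Bob is a knave and Paul is a knave.
- Jack (knight) says "At least one of us is a knave" - this is TRUE because Paul and Bob are knaves.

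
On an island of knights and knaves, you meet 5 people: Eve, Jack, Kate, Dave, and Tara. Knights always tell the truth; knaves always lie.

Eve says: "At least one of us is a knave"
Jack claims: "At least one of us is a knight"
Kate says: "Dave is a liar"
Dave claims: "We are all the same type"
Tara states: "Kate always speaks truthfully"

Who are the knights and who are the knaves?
Eve is a knight.
Jack is a knight.
Kate is a knight.
Dave is a knave.
Tara is a knight.

Verification:
- Eve (knight) says "At least one of us is a knave" - this is TRUE because Dave is a knave.
- Jack (knight) says "At least one of us is a knight" - this is TRUE because Eve, Jack, Kate, and Tara are knights.
- Kate (knight) says "Dave is a liar" - this is TRUE because Dave is a knave.
- Dave (knave) says "We are all the same type" - this is FALSE (a lie) because Eve, Jack, Kate, and Tara are knights and Dave is a knave.
- Tara (knight) says "Kate always speaks truthfully" - this is TRUE because Kate is a knight.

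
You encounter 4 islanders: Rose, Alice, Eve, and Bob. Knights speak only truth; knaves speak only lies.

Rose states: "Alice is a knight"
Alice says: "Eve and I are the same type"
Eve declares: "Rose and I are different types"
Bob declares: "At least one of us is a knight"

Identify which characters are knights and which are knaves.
Rose is a knave.
Alice is a knave.
Eve is a knight.
Bob is a knight.

Verification:
- Rose (knave) says "Alice is a knight" - this is FALSE (a lie) because Alice is a knave.
- Alice (knave) says "Eve and I are the same type" - this is FALSE (a lie) because Alice is a knave and Eve is a knight.
- Eve (knight) says "Rose and I are different types" - this is TRUE because Eve is a knight and Rose is a knave.
- Bob (knight) says "At least one of us is a knight" - this is TRUE because Eve and Bob are knights.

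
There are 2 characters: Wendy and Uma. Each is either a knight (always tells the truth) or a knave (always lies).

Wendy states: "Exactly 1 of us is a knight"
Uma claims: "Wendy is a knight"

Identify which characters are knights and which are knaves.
Wendy is a knave.
Uma is a knave.

Verification:
- Wendy (knave) says "Exactly 1 of us is a knight" - this is FALSE (a lie) because there are 0 knights.
- Uma (knave) says "Wendy is a knight" - this is FALSE (a lie) because Wendy is a knave.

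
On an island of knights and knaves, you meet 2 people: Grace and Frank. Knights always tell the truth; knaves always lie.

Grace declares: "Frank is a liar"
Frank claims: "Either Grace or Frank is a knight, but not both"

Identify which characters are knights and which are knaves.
Grace is a knave.
Frank is a knight.

Verification:
- Grace (knave) says "Frank is a liar" - this is FALSE (a lie) because Frank is a knight.
- Frank (knight) says "Either Grace or Frank is a knight, but not both" - this is TRUE because Grace is a knave and Frank is a knight.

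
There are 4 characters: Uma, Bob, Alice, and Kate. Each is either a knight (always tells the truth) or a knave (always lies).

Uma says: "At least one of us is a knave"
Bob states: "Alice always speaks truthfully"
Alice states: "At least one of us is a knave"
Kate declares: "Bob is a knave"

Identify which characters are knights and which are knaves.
Uma is a knight.
Bob is a knight.
Alice is a knight.
Kate is a knave.

Verification:
- Uma (knight) says "At least one of us is a knave" - this is TRUE because Kate is a knave.
- Bob (knight) says "Alice always speaks truthfully" - this is TRUE because Alice is a knight.
- Alice (knight) says "At least one of us is a knave" - this is TRUE because Kate is a knave.
- Kate (knave) says "Bob is a knave" - this is FALSE (a lie) because Bob is a knight.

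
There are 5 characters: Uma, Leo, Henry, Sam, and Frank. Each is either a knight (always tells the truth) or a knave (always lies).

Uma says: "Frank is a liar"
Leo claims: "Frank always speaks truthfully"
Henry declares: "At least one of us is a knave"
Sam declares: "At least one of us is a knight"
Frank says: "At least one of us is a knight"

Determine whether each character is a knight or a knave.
Uma is a knave.
Leo is a knight.
Henry is a knight.
Sam is a knight.
Frank is a knight.

Verification:
- Uma (knave) says "Frank is a liar" - this is FALSE (a lie) because Frank is a knight.
- Leo (knight) says "Frank always speaks truthfully" - this is TRUE because Frank is a knight.
- Henry (knight) says "At least one of us is a knave" - this is TRUE because Uma is a knave.
- Sam (knight) says "At least one of us is a knight" - this is TRUE because Leo, Henry, Sam, and Frank are knights.
- Frank (knight) says "At least one of us is a knight" - this is TRUE because Leo, Henry, Sam, and Frank are knights.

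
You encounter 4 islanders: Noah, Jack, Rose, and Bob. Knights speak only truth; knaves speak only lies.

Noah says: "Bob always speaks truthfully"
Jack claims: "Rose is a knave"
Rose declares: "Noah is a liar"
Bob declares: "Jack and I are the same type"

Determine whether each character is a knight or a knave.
Noah is a knight.
Jack is a knight.
Rose is a knave.
Bob is a knight.

Verification:
- Noah (knight) says "Bob always speaks truthfully" - this is TRUE because Bob is a knight.
- Jack (knight) says "Rose is a knave" - this is TRUE because Rose is a knave.
- Rose (knave) says "Noah is a liar" - this is FALSE (a lie) because Noah is a knight.
- Bob (knight) says "Jack and I are the same type" - this is TRUE because Bob is a knight and Jack is a knight.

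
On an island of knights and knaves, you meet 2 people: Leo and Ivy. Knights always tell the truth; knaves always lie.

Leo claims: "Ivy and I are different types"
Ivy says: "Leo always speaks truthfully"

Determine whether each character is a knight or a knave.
Leo is a knave.
Ivy is a knave.

Verification:
- Leo (knave) says "Ivy and I are different types" - this is FALSE (a lie) because Leo is a knave and Ivy is a knave.
- Ivy (knave) says "Leo always speaks truthfully" - this is FALSE (a lie) because Leo is a knave.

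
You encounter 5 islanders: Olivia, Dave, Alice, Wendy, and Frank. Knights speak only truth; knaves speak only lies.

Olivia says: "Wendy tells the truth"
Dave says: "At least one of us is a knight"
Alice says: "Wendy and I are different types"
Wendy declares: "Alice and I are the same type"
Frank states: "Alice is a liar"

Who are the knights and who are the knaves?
Olivia is a knave.
Dave is a knight.
Alice is a knight.
Wendy is a knave.
Frank is a knave.

Verification:
- Olivia (knave) says "Wendy tells the truth" - this is FALSE (a lie) because Wendy is a knave.
- Dave (knight) says "At least one of us is a knight" - this is TRUE because Dave and Alice are knights.
- Alice (knight) says "Wendy and I are different types" - this is TRUE because Alice is a knight and Wendy is a knave.
- Wendy (knave) says "Alice and I are the same type" - this is FALSE (a lie) because Wendy is a knave and Alice is a knight.
- Frank (knave) says "Alice is a liar" - this is FALSE (a lie) because Alice is a knight.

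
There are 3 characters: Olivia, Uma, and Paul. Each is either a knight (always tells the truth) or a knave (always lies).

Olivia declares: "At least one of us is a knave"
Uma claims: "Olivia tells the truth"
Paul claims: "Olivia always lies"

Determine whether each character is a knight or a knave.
Olivia is a knight.
Uma is a knight.
Paul is a knave.

Verification:
- Olivia (knight) says "At least one of us is a knave" - this is TRUE because Paul is a knave.
- Uma (knight) says "Olivia tells the truth" - this is TRUE because Olivia is a knight.
- Paul (knave) says "Olivia always lies" - this is FALSE (a lie) because Olivia is a knight.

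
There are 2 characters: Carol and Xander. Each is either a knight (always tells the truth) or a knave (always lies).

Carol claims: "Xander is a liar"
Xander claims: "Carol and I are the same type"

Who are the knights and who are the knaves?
Carol is a knight.
Xander is a knave.

Verification:
- Carol (knight) says "Xander is a liar" - this is TRUE because Xander is a knave.
- Xander (knave) says "Carol and I are the same type" - this is FALSE (a lie) because Xander is a knave and Carol is a knight.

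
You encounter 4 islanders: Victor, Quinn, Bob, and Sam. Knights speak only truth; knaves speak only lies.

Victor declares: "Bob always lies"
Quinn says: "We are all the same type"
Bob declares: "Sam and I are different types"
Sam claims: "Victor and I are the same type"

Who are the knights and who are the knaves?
Victor is a knight.
Quinn is a knave.
Bob is a knave.
Sam is a knave.

Verification:
- Victor (knight) says "Bob always lies" - this is TRUE because Bob is a knave.
- Quinn (knave) says "We are all the same type" - this is FALSE (a lie) because Victor is a knight and Quinn, Bob, and Sam are knaves.
- Bob (knave) says "Sam and I are different types" - this is FALSE (a lie) because Bob is a knave and Sam is a knave.
- Sam (knave) says "Victor and I are the same type" - this is FALSE (a lie) because Sam is a knave and Victor is a knight.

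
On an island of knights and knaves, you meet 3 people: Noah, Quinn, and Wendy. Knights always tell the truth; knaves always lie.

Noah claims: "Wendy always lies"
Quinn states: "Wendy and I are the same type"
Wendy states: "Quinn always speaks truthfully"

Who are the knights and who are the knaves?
Noah is a knave.
Quinn is a knight.
Wendy is a knight.

Verification:
- Noah (knave) says "Wendy always lies" - this is FALSE (a lie) because Wendy is a knight.
- Quinn (knight) says "Wendy and I are the same type" - this is TRUE because Quinn is a knight and Wendy is a knight.
- Wendy (knight) says "Quinn always speaks truthfully" - this is TRUE because Quinn is a knight.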